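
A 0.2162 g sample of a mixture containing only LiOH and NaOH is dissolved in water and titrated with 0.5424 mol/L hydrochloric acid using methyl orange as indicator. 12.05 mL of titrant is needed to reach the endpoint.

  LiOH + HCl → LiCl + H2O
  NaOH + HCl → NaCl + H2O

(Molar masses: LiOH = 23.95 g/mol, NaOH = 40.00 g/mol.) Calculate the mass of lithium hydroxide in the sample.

0.06750 g

n(HCl) = 0.01205 × 0.5424 = 6.536 × 10^-3 mol
Let x = n(LiOH), y = n(NaOH).
Titrant: 1x + 1y = 6.536 × 10^-3;  mass: 23.95x + 40.00y = 0.2162
Solving, x = 2.818 × 10^-3 mol, y = 3.717 × 10^-3 mol
mass of LiOH = 2.818 × 10^-3 × 23.95 = 0.06750 g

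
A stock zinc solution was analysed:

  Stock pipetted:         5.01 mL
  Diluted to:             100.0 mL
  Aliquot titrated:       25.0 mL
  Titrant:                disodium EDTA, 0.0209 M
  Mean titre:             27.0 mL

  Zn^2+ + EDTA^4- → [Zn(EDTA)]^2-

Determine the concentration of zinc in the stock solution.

0.451 M

n(EDTA) = 0.0270 × 0.0209 = 5.64 × 10^-4 mol
n(Zn2+) in the aliquot = 5.64 × 10^-4 mol (1:1 ratio)
[Zn2+]_dilute = 5.64 × 10^-4 / 0.0250 = 0.0226 mol/L
Dilution factor = 100.0 / 5.01 = 19.96
[Zn2+]_stock = 0.0226 × 19.96 = 0.451 mol/L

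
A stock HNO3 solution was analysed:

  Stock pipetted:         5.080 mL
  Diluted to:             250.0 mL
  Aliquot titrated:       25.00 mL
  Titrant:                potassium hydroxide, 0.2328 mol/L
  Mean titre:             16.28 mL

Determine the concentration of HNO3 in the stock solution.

HNO3 + KOH → KNO3 + H2O
n(KOH) = 0.01628 × 0.2328 = 3.790 × 10^-3 mol
n(HNO3) in the aliquot = 3.790 × 10^-3 mol (1:1 ratio)
[HNO3]_dilute = 3.790 × 10^-3 / 0.02500 = 0.1516 mol/L
Dilution factor = 250.0 / 5.080 = 49.21
[HNO3]_stock = 0.1516 × 49.21 = 7.461 mol/L

7.461 mol/L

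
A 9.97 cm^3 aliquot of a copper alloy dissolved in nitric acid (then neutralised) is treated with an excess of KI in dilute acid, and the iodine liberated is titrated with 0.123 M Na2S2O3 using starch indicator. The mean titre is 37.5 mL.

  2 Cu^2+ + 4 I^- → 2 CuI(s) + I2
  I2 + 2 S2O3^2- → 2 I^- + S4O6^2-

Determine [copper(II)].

0.463 M

n(S2O3^2-) = 0.0375 × 0.123 = 4.61 × 10^-3 mol
n(I2) = n(S2O3^2-)/2 = 2.31 × 10^-3 mol
From the 2:1 ratio, n(Cu2+) in the aliquot = 2/1 × 2.31 × 10^-3 = 4.61 × 10^-3 mol
[Cu2+] = 4.61 × 10^-3 / 0.00997 = 0.463 mol/L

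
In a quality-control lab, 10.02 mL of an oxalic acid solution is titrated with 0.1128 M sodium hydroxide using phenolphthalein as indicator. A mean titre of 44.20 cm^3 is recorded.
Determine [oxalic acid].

0.2488 M

H2C2O4 + 2 NaOH → Na2C2O4 + 2 H2O
n(NaOH) = 0.04420 L × 0.1128 mol/L = 4.986 × 10^-3 mol
From the 1:2 mole ratio, n(H2C2O4) = 1/2 × 4.986 × 10^-3 = 2.493 × 10^-3 mol
[H2C2O4] = 2.493 × 10^-3 mol / 0.01002 L = 0.2488 mol/L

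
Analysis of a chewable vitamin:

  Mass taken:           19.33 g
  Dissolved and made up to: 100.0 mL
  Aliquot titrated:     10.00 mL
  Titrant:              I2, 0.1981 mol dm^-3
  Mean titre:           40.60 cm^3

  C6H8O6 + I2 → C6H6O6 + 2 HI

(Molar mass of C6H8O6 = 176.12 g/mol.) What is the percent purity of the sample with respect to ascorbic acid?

73.28 %

n(I2) per titration = 0.04060 × 0.1981 = 8.043 × 10^-3 mol
n(C6H8O6) in each aliquot = 8.043 × 10^-3 mol (1:1 ratio)
n(C6H8O6) in the whole flask = 8.043 × 10^-3 × 100.0/10.00 = 0.08043 mol
mass of C6H8O6 = 0.08043 × 176.12 = 14.17 g
% C6H8O6 = 14.17 / 19.33 × 100 = 73.28 %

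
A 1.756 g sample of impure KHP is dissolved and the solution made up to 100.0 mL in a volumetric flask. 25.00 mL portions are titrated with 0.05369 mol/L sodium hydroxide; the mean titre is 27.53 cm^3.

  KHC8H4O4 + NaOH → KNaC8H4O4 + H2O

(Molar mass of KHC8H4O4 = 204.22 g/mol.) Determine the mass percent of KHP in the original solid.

68.76 %

n(NaOH) per titration = 0.02753 × 0.05369 = 1.478 × 10^-3 mol
n(KHC8H4O4) in each aliquot = 1.478 × 10^-3 mol (1:1 ratio)
n(KHC8H4O4) in the whole flask = 1.478 × 10^-3 × 100.0/25.00 = 5.912 × 10^-3 mol
mass of KHC8H4O4 = 5.912 × 10^-3 × 204.22 = 1.207 g
% KHC8H4O4 = 1.207 / 1.756 × 100 = 68.76 %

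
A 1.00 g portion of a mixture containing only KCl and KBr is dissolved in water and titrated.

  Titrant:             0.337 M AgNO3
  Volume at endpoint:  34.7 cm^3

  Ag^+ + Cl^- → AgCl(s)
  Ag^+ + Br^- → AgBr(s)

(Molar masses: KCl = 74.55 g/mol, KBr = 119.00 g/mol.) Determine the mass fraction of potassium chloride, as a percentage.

65.7 %

n(AgNO3) = 0.0347 × 0.337 = 0.0117 mol
Let x = n(KCl), y = n(KBr).
Titrant: 1x + 1y = 0.0117;  mass: 74.55x + 119.00y = 1.00
Solving, x = 8.81 × 10^-3 mol, y = 2.88 × 10^-3 mol
mass of KCl = 8.81 × 10^-3 × 74.55 = 0.657 g
% KCl = 0.657 / 1.00 × 100 = 65.7 %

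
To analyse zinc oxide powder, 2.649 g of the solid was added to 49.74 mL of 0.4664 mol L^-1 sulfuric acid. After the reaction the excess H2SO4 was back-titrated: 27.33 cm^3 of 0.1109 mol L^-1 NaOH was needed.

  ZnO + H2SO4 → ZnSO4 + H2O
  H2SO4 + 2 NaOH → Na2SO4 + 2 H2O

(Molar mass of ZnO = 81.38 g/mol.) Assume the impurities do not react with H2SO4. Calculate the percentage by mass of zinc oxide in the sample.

n(H2SO4) added = 0.04974 × 0.4664 = 0.02320 mol
n(NaOH) used in back-titration = 0.02733 × 0.1109 = 3.031 × 10^-3 mol
From the 1:2 ratio, n(H2SO4) left over = 1/2 × 3.031 × 10^-3 = 1.515 × 10^-3 mol
n(H2SO4) consumed by analyte = 0.02320 − 1.515 × 10^-3 = 0.02168 mol
n(ZnO) = 0.02168 mol (1:1 ratio)
mass of ZnO = 0.02168 × 81.38 = 1.765 g
% ZnO = 1.765 / 2.649 × 100 = 66.61 %

66.61 %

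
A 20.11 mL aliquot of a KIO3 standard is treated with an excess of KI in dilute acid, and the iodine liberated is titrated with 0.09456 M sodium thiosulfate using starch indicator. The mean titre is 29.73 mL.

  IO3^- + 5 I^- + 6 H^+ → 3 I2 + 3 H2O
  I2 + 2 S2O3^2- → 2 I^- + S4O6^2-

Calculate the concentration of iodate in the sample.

0.02330 M

n(S2O3^2-) = 0.02973 × 0.09456 = 2.811 × 10^-3 mol
n(I2) = n(S2O3^2-)/2 = 1.406 × 10^-3 mol
From the 1:3 ratio, n(IO3^-) in the aliquot = 1/3 × 1.406 × 10^-3 = 4.685 × 10^-4 mol
[IO3^-] = 4.685 × 10^-4 / 0.02011 = 0.02330 mol/L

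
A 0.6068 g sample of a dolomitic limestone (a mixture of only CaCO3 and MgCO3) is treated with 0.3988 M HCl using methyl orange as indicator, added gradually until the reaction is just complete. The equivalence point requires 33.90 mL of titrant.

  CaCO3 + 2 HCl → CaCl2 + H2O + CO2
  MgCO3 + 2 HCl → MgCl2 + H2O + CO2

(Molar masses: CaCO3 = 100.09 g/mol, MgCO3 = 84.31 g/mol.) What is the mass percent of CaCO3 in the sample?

n(HCl) = 0.03390 × 0.3988 = 0.01352 mol
Let x = n(CaCO3), y = n(MgCO3).
Titrant: 2x + 2y = 0.01352;  mass: 100.09x + 84.31y = 0.6068
Solving, x = 2.338 × 10^-3 mol, y = 4.422 × 10^-3 mol
mass of CaCO3 = 2.338 × 10^-3 × 100.09 = 0.2340 g
% CaCO3 = 0.2340 / 0.6068 × 100 = 38.56 %

38.56 %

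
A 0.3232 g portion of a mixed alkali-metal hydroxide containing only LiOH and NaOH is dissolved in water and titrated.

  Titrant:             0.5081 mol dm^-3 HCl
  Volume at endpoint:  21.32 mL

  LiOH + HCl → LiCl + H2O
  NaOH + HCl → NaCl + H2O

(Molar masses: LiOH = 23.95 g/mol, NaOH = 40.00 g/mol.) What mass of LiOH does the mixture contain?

0.1643 g

n(HCl) = 0.02132 × 0.5081 = 0.01083 mol
Let x = n(LiOH), y = n(NaOH).
Titrant: 1x + 1y = 0.01083;  mass: 23.95x + 40.00y = 0.3232
Solving, x = 6.860 × 10^-3 mol, y = 3.972 × 10^-3 mol
mass of LiOH = 6.860 × 10^-3 × 23.95 = 0.1643 g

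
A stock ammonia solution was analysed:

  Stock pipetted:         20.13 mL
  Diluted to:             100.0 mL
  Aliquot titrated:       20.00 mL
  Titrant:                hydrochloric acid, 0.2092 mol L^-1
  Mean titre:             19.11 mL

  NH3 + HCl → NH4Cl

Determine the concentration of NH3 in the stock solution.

0.9930 mol/L

n(HCl) = 0.01911 × 0.2092 = 3.998 × 10^-3 mol
n(NH3) in the aliquot = 3.998 × 10^-3 mol (1:1 ratio)
[NH3]_dilute = 3.998 × 10^-3 / 0.02000 = 0.1999 mol/L
Dilution factor = 100.0 / 20.13 = 4.968
[NH3]_stock = 0.1999 × 4.968 = 0.9930 mol/L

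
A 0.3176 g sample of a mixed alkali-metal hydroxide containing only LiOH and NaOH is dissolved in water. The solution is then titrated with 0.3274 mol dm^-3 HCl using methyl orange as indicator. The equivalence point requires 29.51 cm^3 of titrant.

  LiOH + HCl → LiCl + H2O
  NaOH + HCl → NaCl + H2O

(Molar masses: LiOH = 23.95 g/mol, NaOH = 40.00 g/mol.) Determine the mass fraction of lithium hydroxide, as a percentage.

n(HCl) = 0.02951 × 0.3274 = 9.662 × 10^-3 mol
Let x = n(LiOH), y = n(NaOH).
Titrant: 1x + 1y = 9.662 × 10^-3;  mass: 23.95x + 40.00y = 0.3176
Solving, x = 4.291 × 10^-3 mol, y = 5.371 × 10^-3 mol
mass of LiOH = 4.291 × 10^-3 × 23.95 = 0.1028 g
% LiOH = 0.1028 / 0.3176 × 100 = 32.35 %

32.35 %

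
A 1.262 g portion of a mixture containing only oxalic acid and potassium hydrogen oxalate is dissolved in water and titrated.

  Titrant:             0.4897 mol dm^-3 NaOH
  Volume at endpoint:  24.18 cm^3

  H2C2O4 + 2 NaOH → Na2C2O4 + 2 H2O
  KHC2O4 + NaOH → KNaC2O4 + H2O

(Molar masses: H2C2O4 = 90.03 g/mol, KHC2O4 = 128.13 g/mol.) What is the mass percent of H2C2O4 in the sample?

10.95 %

n(NaOH) = 0.02418 × 0.4897 = 0.01184 mol
Let x = n(H2C2O4), y = n(KHC2O4).
Titrant: 2x + 1y = 0.01184;  mass: 90.03x + 128.13y = 1.262
Solving, x = 1.535 × 10^-3 mol, y = 8.771 × 10^-3 mol
mass of H2C2O4 = 1.535 × 10^-3 × 90.03 = 0.1382 g
% H2C2O4 = 0.1382 / 1.262 × 100 = 10.95 %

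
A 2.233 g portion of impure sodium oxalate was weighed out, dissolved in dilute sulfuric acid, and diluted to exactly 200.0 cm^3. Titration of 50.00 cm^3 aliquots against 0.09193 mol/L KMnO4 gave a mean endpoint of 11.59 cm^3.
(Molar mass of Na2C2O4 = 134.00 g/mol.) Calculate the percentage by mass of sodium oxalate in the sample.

2 MnO4^- + 5 C2O4^2- + 16 H^+ → 2 Mn^2+ + 10 CO2 + 8 H2O
n(KMnO4) per titration = 0.01159 × 0.09193 = 1.065 × 10^-3 mol
From the 5:2 ratio, n(Na2C2O4) in each aliquot = 5/2 × 1.065 × 10^-3 = 2.664 × 10^-3 mol
n(Na2C2O4) in the whole flask = 2.664 × 10^-3 × 200.0/50.00 = 0.01065 mol
mass of Na2C2O4 = 0.01065 × 134.00 = 1.428 g
% Na2C2O4 = 1.428 / 2.233 × 100 = 63.94 %

63.94 %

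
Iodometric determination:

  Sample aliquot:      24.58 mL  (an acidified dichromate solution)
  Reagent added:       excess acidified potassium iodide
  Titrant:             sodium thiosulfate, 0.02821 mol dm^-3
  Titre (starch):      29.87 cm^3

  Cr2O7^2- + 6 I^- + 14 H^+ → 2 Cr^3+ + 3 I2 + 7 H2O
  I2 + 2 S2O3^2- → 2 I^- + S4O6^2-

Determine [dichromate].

n(S2O3^2-) = 0.02987 × 0.02821 = 8.426 × 10^-4 mol
n(I2) = n(S2O3^2-)/2 = 4.213 × 10^-4 mol
From the 1:3 ratio, n(Cr2O7^2-) in the aliquot = 1/3 × 4.213 × 10^-4 = 1.404 × 10^-4 mol
[Cr2O7^2-] = 1.404 × 10^-4 / 0.02458 = 0.005714 mol/L

0.005714 mol/L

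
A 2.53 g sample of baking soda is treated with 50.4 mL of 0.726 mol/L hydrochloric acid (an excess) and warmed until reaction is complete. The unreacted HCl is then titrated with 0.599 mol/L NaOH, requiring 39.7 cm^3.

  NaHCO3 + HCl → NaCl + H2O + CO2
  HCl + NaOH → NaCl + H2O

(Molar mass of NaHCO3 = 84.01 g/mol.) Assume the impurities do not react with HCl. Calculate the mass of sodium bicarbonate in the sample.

n(HCl) added = 0.0504 × 0.726 = 0.0366 mol
n(NaOH) used in back-titration = 0.0397 × 0.599 = 0.0238 mol
n(HCl) left over = 0.0238 mol (1:1 ratio)
n(HCl) consumed by analyte = 0.0366 − 0.0238 = 0.0128 mol
n(NaHCO3) = 0.0128 mol (1:1 ratio)
mass of NaHCO3 = 0.0128 × 84.01 = 1.08 g

1.08 g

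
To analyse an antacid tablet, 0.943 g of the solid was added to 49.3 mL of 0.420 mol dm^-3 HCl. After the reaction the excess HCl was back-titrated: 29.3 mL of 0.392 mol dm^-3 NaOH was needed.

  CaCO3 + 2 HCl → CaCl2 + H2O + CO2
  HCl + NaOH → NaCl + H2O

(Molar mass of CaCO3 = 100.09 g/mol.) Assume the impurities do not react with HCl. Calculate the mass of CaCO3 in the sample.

0.461 g

n(HCl) added = 0.0493 × 0.420 = 0.0207 mol
n(NaOH) used in back-titration = 0.0293 × 0.392 = 0.0115 mol
n(HCl) left over = 0.0115 mol (1:1 ratio)
n(HCl) consumed by analyte = 0.0207 − 0.0115 = 9.22 × 10^-3 mol
From the 1:2 ratio, n(CaCO3) = 1/2 × 9.22 × 10^-3 = 4.61 × 10^-3 mol
mass of CaCO3 = 4.61 × 10^-3 × 100.09 = 0.461 g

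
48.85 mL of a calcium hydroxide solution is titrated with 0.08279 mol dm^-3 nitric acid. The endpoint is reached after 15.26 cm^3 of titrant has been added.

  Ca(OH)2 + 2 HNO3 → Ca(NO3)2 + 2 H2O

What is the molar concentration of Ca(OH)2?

0.01293 mol/L

n(HNO3) = 0.01526 L × 0.08279 mol/L = 1.263 × 10^-3 mol
From the 1:2 mole ratio, n(Ca(OH)2) = 1/2 × 1.263 × 10^-3 = 6.317 × 10^-4 mol
[Ca(OH)2] = 6.317 × 10^-4 mol / 0.04885 L = 0.01293 mol/L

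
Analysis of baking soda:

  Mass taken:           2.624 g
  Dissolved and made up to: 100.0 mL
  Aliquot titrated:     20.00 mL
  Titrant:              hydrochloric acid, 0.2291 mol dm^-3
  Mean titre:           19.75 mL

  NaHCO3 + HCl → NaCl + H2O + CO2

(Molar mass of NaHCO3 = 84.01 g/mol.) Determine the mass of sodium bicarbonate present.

n(HCl) per titration = 0.01975 × 0.2291 = 4.525 × 10^-3 mol
n(NaHCO3) in each aliquot = 4.525 × 10^-3 mol (1:1 ratio)
n(NaHCO3) in the whole flask = 4.525 × 10^-3 × 100.0/20.00 = 0.02262 mol
mass of NaHCO3 = 0.02262 × 84.01 = 1.901 g

1.901 g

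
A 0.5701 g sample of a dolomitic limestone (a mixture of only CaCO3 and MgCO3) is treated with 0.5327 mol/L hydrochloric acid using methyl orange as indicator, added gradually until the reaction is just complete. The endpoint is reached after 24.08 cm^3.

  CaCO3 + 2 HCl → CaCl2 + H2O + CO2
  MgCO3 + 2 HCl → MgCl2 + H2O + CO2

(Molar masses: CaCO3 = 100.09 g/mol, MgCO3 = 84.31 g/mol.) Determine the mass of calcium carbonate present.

n(HCl) = 0.02408 × 0.5327 = 0.01283 mol
Let x = n(CaCO3), y = n(MgCO3).
Titrant: 2x + 2y = 0.01283;  mass: 100.09x + 84.31y = 0.5701
Solving, x = 1.861 × 10^-3 mol, y = 4.553 × 10^-3 mol
mass of CaCO3 = 1.861 × 10^-3 × 100.09 = 0.1862 g

0.1862 g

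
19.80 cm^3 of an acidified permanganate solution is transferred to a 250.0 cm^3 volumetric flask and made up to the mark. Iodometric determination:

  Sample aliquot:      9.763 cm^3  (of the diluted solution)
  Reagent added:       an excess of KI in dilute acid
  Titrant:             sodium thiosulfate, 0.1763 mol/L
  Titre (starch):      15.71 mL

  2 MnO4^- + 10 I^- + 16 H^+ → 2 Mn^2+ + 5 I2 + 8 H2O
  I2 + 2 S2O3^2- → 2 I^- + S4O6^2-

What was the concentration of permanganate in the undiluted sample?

n(S2O3^2-) = 0.01571 × 0.1763 = 2.770 × 10^-3 mol
n(I2) = n(S2O3^2-)/2 = 1.385 × 10^-3 mol
From the 2:5 ratio, n(MnO4^-) in the aliquot = 2/5 × 1.385 × 10^-3 = 5.539 × 10^-4 mol
[MnO4^-]_dilute = 5.539 × 10^-4 / 0.009763 = 0.05674 mol/L
[MnO4^-]_original = 0.05674 × 250.0/19.80 = 0.7164 mol/L

0.7164 mol/L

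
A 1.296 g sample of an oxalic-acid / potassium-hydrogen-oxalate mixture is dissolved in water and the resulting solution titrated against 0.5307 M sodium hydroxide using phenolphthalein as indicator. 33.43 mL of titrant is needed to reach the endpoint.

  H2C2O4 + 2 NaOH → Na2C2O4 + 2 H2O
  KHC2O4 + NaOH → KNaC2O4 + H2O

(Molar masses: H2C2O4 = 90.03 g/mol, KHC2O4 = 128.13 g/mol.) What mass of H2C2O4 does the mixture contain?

n(NaOH) = 0.03343 × 0.5307 = 0.01774 mol
Let x = n(H2C2O4), y = n(KHC2O4).
Titrant: 2x + 1y = 0.01774;  mass: 90.03x + 128.13y = 1.296
Solving, x = 5.879 × 10^-3 mol, y = 5.984 × 10^-3 mol
mass of H2C2O4 = 5.879 × 10^-3 × 90.03 = 0.5292 g

0.5292 g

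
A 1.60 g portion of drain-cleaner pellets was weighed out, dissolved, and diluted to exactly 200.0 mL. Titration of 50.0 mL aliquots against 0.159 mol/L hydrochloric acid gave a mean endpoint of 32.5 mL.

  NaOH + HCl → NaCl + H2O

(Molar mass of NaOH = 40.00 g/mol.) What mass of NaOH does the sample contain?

n(HCl) per titration = 0.0325 × 0.159 = 5.17 × 10^-3 mol
n(NaOH) in each aliquot = 5.17 × 10^-3 mol (1:1 ratio)
n(NaOH) in the whole flask = 5.17 × 10^-3 × 200.0/50.0 = 0.0207 mol
mass of NaOH = 0.0207 × 40.00 = 0.827 g

0.827 g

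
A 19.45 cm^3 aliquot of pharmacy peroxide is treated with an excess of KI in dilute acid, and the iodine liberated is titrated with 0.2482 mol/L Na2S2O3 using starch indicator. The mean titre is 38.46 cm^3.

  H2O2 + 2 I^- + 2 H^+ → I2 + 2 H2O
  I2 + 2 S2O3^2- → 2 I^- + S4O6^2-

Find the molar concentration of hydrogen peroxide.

n(S2O3^2-) = 0.03846 × 0.2482 = 9.546 × 10^-3 mol
n(I2) = n(S2O3^2-)/2 = 4.773 × 10^-3 mol
n(H2O2) in the aliquot = 4.773 × 10^-3 mol (1:1 ratio)
[H2O2] = 4.773 × 10^-3 / 0.01945 = 0.2454 mol/L

0.2454 mol/L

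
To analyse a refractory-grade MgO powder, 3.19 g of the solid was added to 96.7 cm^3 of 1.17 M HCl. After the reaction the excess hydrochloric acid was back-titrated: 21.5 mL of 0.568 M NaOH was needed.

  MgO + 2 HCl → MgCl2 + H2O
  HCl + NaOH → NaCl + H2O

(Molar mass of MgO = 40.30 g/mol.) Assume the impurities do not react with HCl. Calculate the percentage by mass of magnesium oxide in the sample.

n(HCl) added = 0.0967 × 1.17 = 0.113 mol
n(NaOH) used in back-titration = 0.0215 × 0.568 = 0.0122 mol
n(HCl) left over = 0.0122 mol (1:1 ratio)
n(HCl) consumed by analyte = 0.113 − 0.0122 = 0.101 mol
From the 1:2 ratio, n(MgO) = 1/2 × 0.101 = 0.0505 mol
mass of MgO = 0.0505 × 40.30 = 2.03 g
% MgO = 2.03 / 3.19 × 100 = 63.8 %

63.8 %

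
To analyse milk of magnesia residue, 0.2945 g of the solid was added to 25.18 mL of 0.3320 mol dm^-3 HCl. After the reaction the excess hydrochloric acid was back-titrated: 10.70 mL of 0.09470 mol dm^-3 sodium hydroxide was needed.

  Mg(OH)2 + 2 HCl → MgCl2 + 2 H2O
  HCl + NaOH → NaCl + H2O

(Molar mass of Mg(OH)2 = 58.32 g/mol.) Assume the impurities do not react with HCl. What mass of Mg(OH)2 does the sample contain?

n(HCl) added = 0.02518 × 0.3320 = 8.360 × 10^-3 mol
n(NaOH) used in back-titration = 0.01070 × 0.09470 = 1.013 × 10^-3 mol
n(HCl) left over = 1.013 × 10^-3 mol (1:1 ratio)
n(HCl) consumed by analyte = 8.360 × 10^-3 − 1.013 × 10^-3 = 7.346 × 10^-3 mol
From the 1:2 ratio, n(Mg(OH)2) = 1/2 × 7.346 × 10^-3 = 3.673 × 10^-3 mol
mass of Mg(OH)2 = 3.673 × 10^-3 × 58.32 = 0.2142 g

0.2142 g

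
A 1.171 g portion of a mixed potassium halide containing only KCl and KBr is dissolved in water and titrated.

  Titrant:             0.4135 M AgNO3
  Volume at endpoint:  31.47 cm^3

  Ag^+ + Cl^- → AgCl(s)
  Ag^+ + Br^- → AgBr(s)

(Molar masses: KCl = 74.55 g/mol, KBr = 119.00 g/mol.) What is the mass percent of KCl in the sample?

n(AgNO3) = 0.03147 × 0.4135 = 0.01301 mol
Let x = n(KCl), y = n(KBr).
Titrant: 1x + 1y = 0.01301;  mass: 74.55x + 119.00y = 1.171
Solving, x = 8.493 × 10^-3 mol, y = 4.520 × 10^-3 mol
mass of KCl = 8.493 × 10^-3 × 74.55 = 0.6332 g
% KCl = 0.6332 / 1.171 × 100 = 54.07 %

54.07 %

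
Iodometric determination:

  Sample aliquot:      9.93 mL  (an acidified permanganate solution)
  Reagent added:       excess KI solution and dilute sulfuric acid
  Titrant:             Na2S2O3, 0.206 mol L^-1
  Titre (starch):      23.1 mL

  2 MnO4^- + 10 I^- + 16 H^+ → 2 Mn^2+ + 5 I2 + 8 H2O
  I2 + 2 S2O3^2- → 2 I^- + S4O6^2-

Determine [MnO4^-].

n(S2O3^2-) = 0.0231 × 0.206 = 4.76 × 10^-3 mol
n(I2) = n(S2O3^2-)/2 = 2.38 × 10^-3 mol
From the 2:5 ratio, n(MnO4^-) in the aliquot = 2/5 × 2.38 × 10^-3 = 9.52 × 10^-4 mol
[MnO4^-] = 9.52 × 10^-4 / 0.00993 = 0.0958 mol/L

0.0958 mol/L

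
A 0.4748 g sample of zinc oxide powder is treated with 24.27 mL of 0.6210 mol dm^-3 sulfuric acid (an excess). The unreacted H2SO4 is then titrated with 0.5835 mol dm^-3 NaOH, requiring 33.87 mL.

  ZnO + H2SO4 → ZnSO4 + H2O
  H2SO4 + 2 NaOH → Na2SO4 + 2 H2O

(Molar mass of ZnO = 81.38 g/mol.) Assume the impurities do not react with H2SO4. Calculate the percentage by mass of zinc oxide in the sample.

n(H2SO4) added = 0.02427 × 0.6210 = 0.01507 mol
n(NaOH) used in back-titration = 0.03387 × 0.5835 = 0.01976 mol
From the 1:2 ratio, n(H2SO4) left over = 1/2 × 0.01976 = 9.882 × 10^-3 mol
n(H2SO4) consumed by analyte = 0.01507 − 9.882 × 10^-3 = 5.190 × 10^-3 mol
n(ZnO) = 5.190 × 10^-3 mol (1:1 ratio)
mass of ZnO = 5.190 × 10^-3 × 81.38 = 0.4224 g
% ZnO = 0.4224 / 0.4748 × 100 = 88.96 %

88.96 %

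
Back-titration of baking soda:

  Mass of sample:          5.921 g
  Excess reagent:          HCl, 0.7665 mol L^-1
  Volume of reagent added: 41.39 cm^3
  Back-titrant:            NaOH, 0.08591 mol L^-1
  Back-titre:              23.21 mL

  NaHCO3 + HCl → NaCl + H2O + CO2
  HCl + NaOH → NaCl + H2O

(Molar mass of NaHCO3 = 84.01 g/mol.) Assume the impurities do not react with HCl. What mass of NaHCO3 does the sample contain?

n(HCl) added = 0.04139 × 0.7665 = 0.03173 mol
n(NaOH) used in back-titration = 0.02321 × 0.08591 = 1.994 × 10^-3 mol
n(HCl) left over = 1.994 × 10^-3 mol (1:1 ratio)
n(HCl) consumed by analyte = 0.03173 − 1.994 × 10^-3 = 0.02973 mol
n(NaHCO3) = 0.02973 mol (1:1 ratio)
mass of NaHCO3 = 0.02973 × 84.01 = 2.498 g

2.498 g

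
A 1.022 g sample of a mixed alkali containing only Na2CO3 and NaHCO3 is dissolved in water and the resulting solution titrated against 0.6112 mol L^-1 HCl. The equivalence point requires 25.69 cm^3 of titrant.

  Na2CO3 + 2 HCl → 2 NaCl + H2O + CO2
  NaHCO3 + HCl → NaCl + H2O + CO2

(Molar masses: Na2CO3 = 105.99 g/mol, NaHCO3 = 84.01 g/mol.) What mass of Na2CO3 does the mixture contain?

n(HCl) = 0.02569 × 0.6112 = 0.01570 mol
Let x = n(Na2CO3), y = n(NaHCO3).
Titrant: 2x + 1y = 0.01570;  mass: 105.99x + 84.01y = 1.022
Solving, x = 4.790 × 10^-3 mol, y = 6.122 × 10^-3 mol
mass of Na2CO3 = 4.790 × 10^-3 × 105.99 = 0.5077 g

0.5077 g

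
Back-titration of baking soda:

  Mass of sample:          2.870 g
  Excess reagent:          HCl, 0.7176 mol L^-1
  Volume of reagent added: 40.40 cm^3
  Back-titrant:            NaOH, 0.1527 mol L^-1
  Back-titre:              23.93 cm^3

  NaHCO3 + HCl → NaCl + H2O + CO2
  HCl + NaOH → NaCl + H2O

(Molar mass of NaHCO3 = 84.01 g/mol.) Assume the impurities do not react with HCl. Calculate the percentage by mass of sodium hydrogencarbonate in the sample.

74.17 %

n(HCl) added = 0.04040 × 0.7176 = 0.02899 mol
n(NaOH) used in back-titration = 0.02393 × 0.1527 = 3.654 × 10^-3 mol
n(HCl) left over = 3.654 × 10^-3 mol (1:1 ratio)
n(HCl) consumed by analyte = 0.02899 − 3.654 × 10^-3 = 0.02534 mol
n(NaHCO3) = 0.02534 mol (1:1 ratio)
mass of NaHCO3 = 0.02534 × 84.01 = 2.129 g
% NaHCO3 = 2.129 / 2.870 × 100 = 74.17 %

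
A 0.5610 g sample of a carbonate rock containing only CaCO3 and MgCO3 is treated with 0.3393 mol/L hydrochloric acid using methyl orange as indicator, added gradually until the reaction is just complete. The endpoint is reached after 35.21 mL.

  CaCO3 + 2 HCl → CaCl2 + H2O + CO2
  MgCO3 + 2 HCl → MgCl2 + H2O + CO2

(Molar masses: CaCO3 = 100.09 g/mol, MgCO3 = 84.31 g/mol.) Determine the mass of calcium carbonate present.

0.3640 g

n(HCl) = 0.03521 × 0.3393 = 0.01195 mol
Let x = n(CaCO3), y = n(MgCO3).
Titrant: 2x + 2y = 0.01195;  mass: 100.09x + 84.31y = 0.5610
Solving, x = 3.637 × 10^-3 mol, y = 2.337 × 10^-3 mol
mass of CaCO3 = 3.637 × 10^-3 × 100.09 = 0.3640 g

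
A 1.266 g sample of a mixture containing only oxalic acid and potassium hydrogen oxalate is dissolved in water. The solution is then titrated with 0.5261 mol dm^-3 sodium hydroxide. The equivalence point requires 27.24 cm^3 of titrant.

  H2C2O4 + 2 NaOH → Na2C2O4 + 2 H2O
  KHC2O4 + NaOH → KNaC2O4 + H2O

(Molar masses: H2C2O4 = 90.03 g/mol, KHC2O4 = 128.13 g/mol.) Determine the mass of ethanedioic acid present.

0.3088 g

n(NaOH) = 0.02724 × 0.5261 = 0.01433 mol
Let x = n(H2C2O4), y = n(KHC2O4).
Titrant: 2x + 1y = 0.01433;  mass: 90.03x + 128.13y = 1.266
Solving, x = 3.430 × 10^-3 mol, y = 7.470 × 10^-3 mol
mass of H2C2O4 = 3.430 × 10^-3 × 90.03 = 0.3088 g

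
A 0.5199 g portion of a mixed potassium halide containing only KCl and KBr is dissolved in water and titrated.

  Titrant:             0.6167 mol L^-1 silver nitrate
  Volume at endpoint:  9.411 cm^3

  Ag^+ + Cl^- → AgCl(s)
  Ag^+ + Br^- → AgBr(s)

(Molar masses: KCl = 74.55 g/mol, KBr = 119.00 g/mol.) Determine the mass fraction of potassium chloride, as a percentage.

55.08 %

n(AgNO3) = 0.009411 × 0.6167 = 5.804 × 10^-3 mol
Let x = n(KCl), y = n(KBr).
Titrant: 1x + 1y = 5.804 × 10^-3;  mass: 74.55x + 119.00y = 0.5199
Solving, x = 3.841 × 10^-3 mol, y = 1.962 × 10^-3 mol
mass of KCl = 3.841 × 10^-3 × 74.55 = 0.2864 g
% KCl = 0.2864 / 0.5199 × 100 = 55.08 %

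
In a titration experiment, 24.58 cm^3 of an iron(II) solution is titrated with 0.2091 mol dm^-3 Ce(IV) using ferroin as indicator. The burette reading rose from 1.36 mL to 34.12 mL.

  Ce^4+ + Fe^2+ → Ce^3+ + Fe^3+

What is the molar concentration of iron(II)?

n(Ce4+) = 0.03276 L × 0.2091 mol/L = 6.850 × 10^-3 mol
n(Fe2+) = 6.850 × 10^-3 mol (1:1 mole ratio)
[Fe2+] = 6.850 × 10^-3 mol / 0.02458 L = 0.2787 mol/L

0.2787 mol/L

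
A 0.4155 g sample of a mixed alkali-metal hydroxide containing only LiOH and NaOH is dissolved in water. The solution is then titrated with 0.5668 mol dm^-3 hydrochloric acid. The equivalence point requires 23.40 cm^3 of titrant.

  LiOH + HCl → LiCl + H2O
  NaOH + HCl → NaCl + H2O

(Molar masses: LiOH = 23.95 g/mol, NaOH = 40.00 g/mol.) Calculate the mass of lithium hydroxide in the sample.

0.1716 g

n(HCl) = 0.02340 × 0.5668 = 0.01326 mol
Let x = n(LiOH), y = n(NaOH).
Titrant: 1x + 1y = 0.01326;  mass: 23.95x + 40.00y = 0.4155
Solving, x = 7.167 × 10^-3 mol, y = 6.096 × 10^-3 mol
mass of LiOH = 7.167 × 10^-3 × 23.95 = 0.1716 g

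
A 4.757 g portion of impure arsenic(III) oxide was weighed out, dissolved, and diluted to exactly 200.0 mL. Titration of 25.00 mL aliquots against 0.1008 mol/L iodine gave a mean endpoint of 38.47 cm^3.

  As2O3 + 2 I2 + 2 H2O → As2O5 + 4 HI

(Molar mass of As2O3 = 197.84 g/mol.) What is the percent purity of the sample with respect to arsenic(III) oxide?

64.51 %

n(I2) per titration = 0.03847 × 0.1008 = 3.878 × 10^-3 mol
From the 1:2 ratio, n(As2O3) in each aliquot = 1/2 × 3.878 × 10^-3 = 1.939 × 10^-3 mol
n(As2O3) in the whole flask = 1.939 × 10^-3 × 200.0/25.00 = 0.01551 mol
mass of As2O3 = 0.01551 × 197.84 = 3.069 g
% As2O3 = 3.069 / 4.757 × 100 = 64.51 %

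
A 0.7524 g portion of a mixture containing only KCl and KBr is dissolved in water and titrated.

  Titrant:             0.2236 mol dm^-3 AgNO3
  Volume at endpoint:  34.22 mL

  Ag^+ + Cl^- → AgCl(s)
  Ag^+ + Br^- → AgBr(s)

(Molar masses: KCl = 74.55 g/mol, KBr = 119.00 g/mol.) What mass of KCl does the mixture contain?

0.2652 g

n(AgNO3) = 0.03422 × 0.2236 = 7.652 × 10^-3 mol
Let x = n(KCl), y = n(KBr).
Titrant: 1x + 1y = 7.652 × 10^-3;  mass: 74.55x + 119.00y = 0.7524
Solving, x = 3.558 × 10^-3 mol, y = 4.094 × 10^-3 mol
mass of KCl = 3.558 × 10^-3 × 74.55 = 0.2652 g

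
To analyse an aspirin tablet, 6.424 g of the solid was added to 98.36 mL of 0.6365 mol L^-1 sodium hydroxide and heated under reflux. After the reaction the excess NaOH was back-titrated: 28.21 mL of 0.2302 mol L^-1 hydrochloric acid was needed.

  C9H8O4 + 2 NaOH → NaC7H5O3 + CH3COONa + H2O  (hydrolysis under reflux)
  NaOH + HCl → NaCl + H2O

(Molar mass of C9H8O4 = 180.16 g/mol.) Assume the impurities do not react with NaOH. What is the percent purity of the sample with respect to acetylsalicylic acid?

78.68 %

n(NaOH) added = 0.09836 × 0.6365 = 0.06261 mol
n(HCl) used in back-titration = 0.02821 × 0.2302 = 6.494 × 10^-3 mol
n(NaOH) left over = 6.494 × 10^-3 mol (1:1 ratio)
n(NaOH) consumed by analyte = 0.06261 − 6.494 × 10^-3 = 0.05611 mol
From the 1:2 ratio, n(C9H8O4) = 1/2 × 0.05611 = 0.02806 mol
mass of C9H8O4 = 0.02806 × 180.16 = 5.055 g
% C9H8O4 = 5.055 / 6.424 × 100 = 78.68 %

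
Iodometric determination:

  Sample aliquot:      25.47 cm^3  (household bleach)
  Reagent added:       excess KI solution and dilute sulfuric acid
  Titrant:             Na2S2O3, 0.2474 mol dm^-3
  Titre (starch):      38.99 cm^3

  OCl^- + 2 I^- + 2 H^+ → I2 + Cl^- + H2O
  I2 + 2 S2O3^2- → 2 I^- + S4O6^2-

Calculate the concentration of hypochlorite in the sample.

0.1894 mol/L

n(S2O3^2-) = 0.03899 × 0.2474 = 9.646 × 10^-3 mol
n(I2) = n(S2O3^2-)/2 = 4.823 × 10^-3 mol
n(OCl^-) in the aliquot = 4.823 × 10^-3 mol (1:1 ratio)
[OCl^-] = 4.823 × 10^-3 / 0.02547 = 0.1894 mol/L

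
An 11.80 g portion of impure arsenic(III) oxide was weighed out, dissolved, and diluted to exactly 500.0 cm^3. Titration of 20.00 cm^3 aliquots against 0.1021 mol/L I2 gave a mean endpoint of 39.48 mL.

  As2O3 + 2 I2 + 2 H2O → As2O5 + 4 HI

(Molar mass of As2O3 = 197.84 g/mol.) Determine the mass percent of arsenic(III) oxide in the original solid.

84.48 %

n(I2) per titration = 0.03948 × 0.1021 = 4.031 × 10^-3 mol
From the 1:2 ratio, n(As2O3) in each aliquot = 1/2 × 4.031 × 10^-3 = 2.015 × 10^-3 mol
n(As2O3) in the whole flask = 2.015 × 10^-3 × 500.0/20.00 = 0.05039 mol
mass of As2O3 = 0.05039 × 197.84 = 9.968 g
% As2O3 = 9.968 / 11.80 × 100 = 84.48 %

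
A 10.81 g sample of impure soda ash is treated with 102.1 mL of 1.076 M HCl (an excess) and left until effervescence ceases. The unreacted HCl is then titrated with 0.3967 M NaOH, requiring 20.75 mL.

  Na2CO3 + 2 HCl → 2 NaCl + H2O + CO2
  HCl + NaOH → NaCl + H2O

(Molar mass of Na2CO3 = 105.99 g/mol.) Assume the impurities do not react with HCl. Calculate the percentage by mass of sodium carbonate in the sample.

n(HCl) added = 0.1021 × 1.076 = 0.1099 mol
n(NaOH) used in back-titration = 0.02075 × 0.3967 = 8.232 × 10^-3 mol
n(HCl) left over = 8.232 × 10^-3 mol (1:1 ratio)
n(HCl) consumed by analyte = 0.1099 − 8.232 × 10^-3 = 0.1016 mol
From the 1:2 ratio, n(Na2CO3) = 1/2 × 0.1016 = 0.05081 mol
mass of Na2CO3 = 0.05081 × 105.99 = 5.386 g
% Na2CO3 = 5.386 / 10.81 × 100 = 49.82 %

49.82 %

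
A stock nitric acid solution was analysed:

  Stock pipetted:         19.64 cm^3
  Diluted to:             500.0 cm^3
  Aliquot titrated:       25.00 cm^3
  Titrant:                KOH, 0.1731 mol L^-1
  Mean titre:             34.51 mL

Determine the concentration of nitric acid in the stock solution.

HNO3 + KOH → KNO3 + H2O
n(KOH) = 0.03451 × 0.1731 = 5.974 × 10^-3 mol
n(HNO3) in the aliquot = 5.974 × 10^-3 mol (1:1 ratio)
[HNO3]_dilute = 5.974 × 10^-3 / 0.02500 = 0.2389 mol/L
Dilution factor = 500.0 / 19.64 = 25.46
[HNO3]_stock = 0.2389 × 25.46 = 6.083 mol/L

6.083 mol/L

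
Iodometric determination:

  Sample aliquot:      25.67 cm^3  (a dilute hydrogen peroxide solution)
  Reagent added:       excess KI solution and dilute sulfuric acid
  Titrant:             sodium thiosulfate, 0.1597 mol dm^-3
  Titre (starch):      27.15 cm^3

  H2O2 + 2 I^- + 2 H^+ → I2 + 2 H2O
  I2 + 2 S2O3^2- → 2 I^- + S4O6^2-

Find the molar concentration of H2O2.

n(S2O3^2-) = 0.02715 × 0.1597 = 4.336 × 10^-3 mol
n(I2) = n(S2O3^2-)/2 = 2.168 × 10^-3 mol
n(H2O2) in the aliquot = 2.168 × 10^-3 mol (1:1 ratio)
[H2O2] = 2.168 × 10^-3 / 0.02567 = 0.08445 mol/L

0.08445 mol/L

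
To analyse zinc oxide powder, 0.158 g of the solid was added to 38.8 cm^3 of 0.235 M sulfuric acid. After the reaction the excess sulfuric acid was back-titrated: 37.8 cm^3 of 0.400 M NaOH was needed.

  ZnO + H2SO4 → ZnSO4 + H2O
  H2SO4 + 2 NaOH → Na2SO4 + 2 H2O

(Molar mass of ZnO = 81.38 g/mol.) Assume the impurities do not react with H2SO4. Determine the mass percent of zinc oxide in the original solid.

n(H2SO4) added = 0.0388 × 0.235 = 9.12 × 10^-3 mol
n(NaOH) used in back-titration = 0.0378 × 0.400 = 0.0151 mol
From the 1:2 ratio, n(H2SO4) left over = 1/2 × 0.0151 = 7.56 × 10^-3 mol
n(H2SO4) consumed by analyte = 9.12 × 10^-3 − 7.56 × 10^-3 = 1.56 × 10^-3 mol
n(ZnO) = 1.56 × 10^-3 mol (1:1 ratio)
mass of ZnO = 1.56 × 10^-3 × 81.38 = 0.127 g
% ZnO = 0.127 / 0.158 × 100 = 80.2 %

80.2 %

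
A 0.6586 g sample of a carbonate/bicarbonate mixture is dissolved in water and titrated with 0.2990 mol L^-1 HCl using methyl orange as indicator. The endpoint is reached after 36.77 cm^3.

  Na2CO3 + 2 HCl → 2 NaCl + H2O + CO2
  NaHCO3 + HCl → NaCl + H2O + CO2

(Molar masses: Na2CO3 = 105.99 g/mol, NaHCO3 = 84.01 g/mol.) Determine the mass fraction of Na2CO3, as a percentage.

n(HCl) = 0.03677 × 0.2990 = 0.01099 mol
Let x = n(Na2CO3), y = n(NaHCO3).
Titrant: 2x + 1y = 0.01099;  mass: 105.99x + 84.01y = 0.6586
Solving, x = 4.273 × 10^-3 mol, y = 2.449 × 10^-3 mol
mass of Na2CO3 = 4.273 × 10^-3 × 105.99 = 0.4528 g
% Na2CO3 = 0.4528 / 0.6586 × 100 = 68.76 %

68.76 %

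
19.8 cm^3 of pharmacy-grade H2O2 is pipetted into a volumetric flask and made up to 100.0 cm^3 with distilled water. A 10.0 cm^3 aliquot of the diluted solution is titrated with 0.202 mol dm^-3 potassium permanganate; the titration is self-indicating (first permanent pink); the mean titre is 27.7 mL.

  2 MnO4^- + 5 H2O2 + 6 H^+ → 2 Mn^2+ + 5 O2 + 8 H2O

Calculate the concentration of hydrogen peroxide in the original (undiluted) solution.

n(KMnO4) = 0.0277 × 0.202 = 5.60 × 10^-3 mol
From the 5:2 ratio, n(H2O2) in the aliquot = 5/2 × 5.60 × 10^-3 = 0.0140 mol
[H2O2]_dilute = 0.0140 / 0.0100 = 1.40 mol/L
Dilution factor = 100.0 / 19.8 = 5.051
[H2O2]_stock = 1.40 × 5.051 = 7.06 mol/L

7.06 mol/L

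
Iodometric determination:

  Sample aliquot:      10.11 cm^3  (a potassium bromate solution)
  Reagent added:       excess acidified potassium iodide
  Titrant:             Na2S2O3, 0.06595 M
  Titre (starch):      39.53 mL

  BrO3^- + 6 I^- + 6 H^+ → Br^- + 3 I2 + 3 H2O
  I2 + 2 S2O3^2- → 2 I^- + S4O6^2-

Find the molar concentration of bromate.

0.04298 M

n(S2O3^2-) = 0.03953 × 0.06595 = 2.607 × 10^-3 mol
n(I2) = n(S2O3^2-)/2 = 1.304 × 10^-3 mol
From the 1:3 ratio, n(BrO3^-) in the aliquot = 1/3 × 1.304 × 10^-3 = 4.345 × 10^-4 mol
[BrO3^-] = 4.345 × 10^-4 / 0.01011 = 0.04298 mol/L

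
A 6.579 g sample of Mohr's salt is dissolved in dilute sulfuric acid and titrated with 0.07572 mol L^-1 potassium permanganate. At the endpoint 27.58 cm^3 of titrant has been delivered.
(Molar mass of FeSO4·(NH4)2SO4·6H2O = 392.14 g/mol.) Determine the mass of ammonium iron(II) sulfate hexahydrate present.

MnO4^- + 5 Fe^2+ + 8 H^+ → Mn^2+ + 5 Fe^3+ + 4 H2O
n(KMnO4) = 0.02758 L × 0.07572 mol/L = 2.088 × 10^-3 mol
From the 5:1 ratio, n(FeSO4·(NH4)2SO4·6H2O) = 5/1 × 2.088 × 10^-3 = 0.01044 mol
mass of FeSO4·(NH4)2SO4·6H2O = 0.01044 × 392.14 g/mol = 4.095 g

4.095 g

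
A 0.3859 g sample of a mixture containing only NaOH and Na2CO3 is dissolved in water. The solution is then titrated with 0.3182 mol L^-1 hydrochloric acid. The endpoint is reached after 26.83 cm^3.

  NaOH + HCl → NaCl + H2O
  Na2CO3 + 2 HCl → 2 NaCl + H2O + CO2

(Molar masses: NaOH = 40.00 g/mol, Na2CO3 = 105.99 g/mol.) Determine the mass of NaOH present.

0.2048 g

n(HCl) = 0.02683 × 0.3182 = 8.537 × 10^-3 mol
Let x = n(NaOH), y = n(Na2CO3).
Titrant: 1x + 2y = 8.537 × 10^-3;  mass: 40.00x + 105.99y = 0.3859
Solving, x = 5.120 × 10^-3 mol, y = 1.709 × 10^-3 mol
mass of NaOH = 5.120 × 10^-3 × 40.00 = 0.2048 g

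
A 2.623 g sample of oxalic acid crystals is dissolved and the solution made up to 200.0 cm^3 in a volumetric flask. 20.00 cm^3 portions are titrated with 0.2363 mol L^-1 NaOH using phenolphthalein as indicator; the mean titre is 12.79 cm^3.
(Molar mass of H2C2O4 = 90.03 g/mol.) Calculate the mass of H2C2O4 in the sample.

H2C2O4 + 2 NaOH → Na2C2O4 + 2 H2O
n(NaOH) per titration = 0.01279 × 0.2363 = 3.022 × 10^-3 mol
From the 1:2 ratio, n(H2C2O4) in each aliquot = 1/2 × 3.022 × 10^-3 = 1.511 × 10^-3 mol
n(H2C2O4) in the whole flask = 1.511 × 10^-3 × 200.0/20.00 = 0.01511 mol
mass of H2C2O4 = 0.01511 × 90.03 = 1.360 g

1.360 g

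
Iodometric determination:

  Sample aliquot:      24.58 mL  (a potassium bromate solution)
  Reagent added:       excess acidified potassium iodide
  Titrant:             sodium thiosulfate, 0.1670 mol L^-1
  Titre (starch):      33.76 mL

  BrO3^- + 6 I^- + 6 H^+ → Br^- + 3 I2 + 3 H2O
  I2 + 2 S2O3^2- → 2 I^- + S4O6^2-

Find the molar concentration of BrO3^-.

0.03823 mol/L

n(S2O3^2-) = 0.03376 × 0.1670 = 5.638 × 10^-3 mol
n(I2) = n(S2O3^2-)/2 = 2.819 × 10^-3 mol
From the 1:3 ratio, n(BrO3^-) in the aliquot = 1/3 × 2.819 × 10^-3 = 9.397 × 10^-4 mol
[BrO3^-] = 9.397 × 10^-4 / 0.02458 = 0.03823 mol/L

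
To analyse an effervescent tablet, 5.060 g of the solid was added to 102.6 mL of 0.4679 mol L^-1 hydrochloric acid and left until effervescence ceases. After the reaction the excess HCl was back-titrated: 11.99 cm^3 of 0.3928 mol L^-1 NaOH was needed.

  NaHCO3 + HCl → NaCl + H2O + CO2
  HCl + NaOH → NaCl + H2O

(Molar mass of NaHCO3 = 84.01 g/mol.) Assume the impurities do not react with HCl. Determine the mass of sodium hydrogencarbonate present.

n(HCl) added = 0.1026 × 0.4679 = 0.04801 mol
n(NaOH) used in back-titration = 0.01199 × 0.3928 = 4.710 × 10^-3 mol
n(HCl) left over = 4.710 × 10^-3 mol (1:1 ratio)
n(HCl) consumed by analyte = 0.04801 − 4.710 × 10^-3 = 0.04330 mol
n(NaHCO3) = 0.04330 mol (1:1 ratio)
mass of NaHCO3 = 0.04330 × 84.01 = 3.637 g

3.637 g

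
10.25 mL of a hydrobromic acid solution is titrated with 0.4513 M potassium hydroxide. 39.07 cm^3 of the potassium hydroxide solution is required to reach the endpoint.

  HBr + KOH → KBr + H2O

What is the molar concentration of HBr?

n(KOH) = 0.03907 L × 0.4513 mol/L = 0.01763 mol
n(HBr) = 0.01763 mol (1:1 mole ratio)
[HBr] = 0.01763 mol / 0.01025 L = 1.720 mol/L

1.720 M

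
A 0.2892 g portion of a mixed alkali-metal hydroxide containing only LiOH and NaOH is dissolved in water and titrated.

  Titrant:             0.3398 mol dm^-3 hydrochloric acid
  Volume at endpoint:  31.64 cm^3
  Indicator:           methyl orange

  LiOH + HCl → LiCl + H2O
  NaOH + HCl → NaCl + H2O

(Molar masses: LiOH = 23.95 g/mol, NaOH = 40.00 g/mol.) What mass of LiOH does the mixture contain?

0.2102 g

n(HCl) = 0.03164 × 0.3398 = 0.01075 mol
Let x = n(LiOH), y = n(NaOH).
Titrant: 1x + 1y = 0.01075;  mass: 23.95x + 40.00y = 0.2892
Solving, x = 8.776 × 10^-3 mol, y = 1.976 × 10^-3 mol
mass of LiOH = 8.776 × 10^-3 × 23.95 = 0.2102 g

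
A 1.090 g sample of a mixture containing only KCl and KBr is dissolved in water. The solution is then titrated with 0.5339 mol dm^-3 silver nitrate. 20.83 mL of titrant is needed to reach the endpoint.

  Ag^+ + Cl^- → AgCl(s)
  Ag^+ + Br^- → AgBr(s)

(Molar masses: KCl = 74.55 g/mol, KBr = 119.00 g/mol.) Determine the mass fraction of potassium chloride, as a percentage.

35.92 %

n(AgNO3) = 0.02083 × 0.5339 = 0.01112 mol
Let x = n(KCl), y = n(KBr).
Titrant: 1x + 1y = 0.01112;  mass: 74.55x + 119.00y = 1.090
Solving, x = 5.251 × 10^-3 mol, y = 5.870 × 10^-3 mol
mass of KCl = 5.251 × 10^-3 × 74.55 = 0.3915 g
% KCl = 0.3915 / 1.090 × 100 = 35.92 %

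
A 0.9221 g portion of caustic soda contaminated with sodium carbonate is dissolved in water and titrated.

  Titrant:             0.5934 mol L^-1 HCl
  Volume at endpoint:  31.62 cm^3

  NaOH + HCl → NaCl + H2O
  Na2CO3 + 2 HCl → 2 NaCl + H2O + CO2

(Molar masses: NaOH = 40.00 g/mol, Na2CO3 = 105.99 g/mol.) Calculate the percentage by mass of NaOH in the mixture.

n(HCl) = 0.03162 × 0.5934 = 0.01876 mol
Let x = n(NaOH), y = n(Na2CO3).
Titrant: 1x + 2y = 0.01876;  mass: 40.00x + 105.99y = 0.9221
Solving, x = 5.561 × 10^-3 mol, y = 6.601 × 10^-3 mol
mass of NaOH = 5.561 × 10^-3 × 40.00 = 0.2224 g
% NaOH = 0.2224 / 0.9221 × 100 = 24.12 %

24.12 %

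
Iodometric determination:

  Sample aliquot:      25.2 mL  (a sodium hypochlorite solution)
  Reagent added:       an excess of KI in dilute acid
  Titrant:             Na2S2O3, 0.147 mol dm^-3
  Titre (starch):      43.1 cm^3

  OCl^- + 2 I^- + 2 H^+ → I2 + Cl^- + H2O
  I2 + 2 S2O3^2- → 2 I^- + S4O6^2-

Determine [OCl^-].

n(S2O3^2-) = 0.0431 × 0.147 = 6.34 × 10^-3 mol
n(I2) = n(S2O3^2-)/2 = 3.17 × 10^-3 mol
n(OCl^-) in the aliquot = 3.17 × 10^-3 mol (1:1 ratio)
[OCl^-] = 3.17 × 10^-3 / 0.0252 = 0.126 mol/L

0.126 mol/L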